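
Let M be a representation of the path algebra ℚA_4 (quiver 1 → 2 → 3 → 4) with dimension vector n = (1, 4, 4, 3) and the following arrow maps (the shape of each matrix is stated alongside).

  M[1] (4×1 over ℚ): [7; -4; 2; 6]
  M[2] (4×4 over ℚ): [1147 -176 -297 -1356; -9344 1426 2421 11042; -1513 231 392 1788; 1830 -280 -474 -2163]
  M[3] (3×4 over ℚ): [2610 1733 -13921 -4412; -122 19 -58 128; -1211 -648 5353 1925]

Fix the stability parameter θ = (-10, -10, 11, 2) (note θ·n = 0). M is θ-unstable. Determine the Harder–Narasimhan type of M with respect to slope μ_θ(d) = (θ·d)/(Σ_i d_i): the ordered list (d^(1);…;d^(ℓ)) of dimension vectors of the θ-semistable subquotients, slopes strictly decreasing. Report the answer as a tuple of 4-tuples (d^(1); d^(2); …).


Barcode: M ≅ I[1,4], I[2,3], I[2,4]^2. HN layers by μ_θ (3 steps, strictly decreasing):
  μ^(1)=11; μ^(2)=13/2; μ^(3)=-10

((0, 0, 1, 0); (0, 0, 3, 3); (1, 4, 0, 0))


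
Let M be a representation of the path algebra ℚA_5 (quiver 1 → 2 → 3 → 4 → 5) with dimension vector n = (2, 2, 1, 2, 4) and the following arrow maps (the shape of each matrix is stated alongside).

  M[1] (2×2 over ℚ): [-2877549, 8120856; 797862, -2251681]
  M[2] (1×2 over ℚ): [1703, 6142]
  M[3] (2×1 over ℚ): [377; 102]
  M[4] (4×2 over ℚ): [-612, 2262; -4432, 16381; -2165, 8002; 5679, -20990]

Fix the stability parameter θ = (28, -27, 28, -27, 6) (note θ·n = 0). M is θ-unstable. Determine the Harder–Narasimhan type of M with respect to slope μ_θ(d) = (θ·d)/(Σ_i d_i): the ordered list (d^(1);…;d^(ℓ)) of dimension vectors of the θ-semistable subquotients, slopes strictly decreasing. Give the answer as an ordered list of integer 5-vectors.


Barcode: M ≅ I[1,2], I[1,5], I[4,5], I[5,5]^2. HN layers by μ_θ (3 steps, strictly decreasing):
  μ^(1)=6; μ^(2)=1/2; μ^(3)=-27

((0, 0, 0, 0, 4); (2, 2, 1, 1, 0); (0, 0, 0, 1, 0))


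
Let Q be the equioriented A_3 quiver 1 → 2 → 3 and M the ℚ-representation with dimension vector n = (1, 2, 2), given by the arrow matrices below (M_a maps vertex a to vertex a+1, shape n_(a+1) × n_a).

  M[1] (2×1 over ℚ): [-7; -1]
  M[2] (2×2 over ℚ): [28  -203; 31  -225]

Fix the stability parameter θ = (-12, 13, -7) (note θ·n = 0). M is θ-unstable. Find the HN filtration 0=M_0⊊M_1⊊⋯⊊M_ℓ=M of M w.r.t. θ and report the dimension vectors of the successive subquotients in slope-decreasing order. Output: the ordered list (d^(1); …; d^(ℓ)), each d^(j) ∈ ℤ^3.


Interval decomposition of M: I[1,3], I[2,3].
HN type (ℓ=2): μ^(1)=3; μ^(2)=-12

((0, 2, 2); (1, 0, 0))


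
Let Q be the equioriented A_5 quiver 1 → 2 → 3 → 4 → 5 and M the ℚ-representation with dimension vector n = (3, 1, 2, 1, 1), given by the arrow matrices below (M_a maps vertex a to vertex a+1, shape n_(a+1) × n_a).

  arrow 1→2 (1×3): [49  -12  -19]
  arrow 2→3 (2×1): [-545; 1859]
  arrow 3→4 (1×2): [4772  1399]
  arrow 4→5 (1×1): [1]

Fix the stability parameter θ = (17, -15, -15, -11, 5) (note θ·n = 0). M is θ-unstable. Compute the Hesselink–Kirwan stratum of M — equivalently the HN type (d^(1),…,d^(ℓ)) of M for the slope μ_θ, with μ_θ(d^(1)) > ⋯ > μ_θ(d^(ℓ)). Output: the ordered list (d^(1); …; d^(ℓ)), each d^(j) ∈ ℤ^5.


Barcode: M ≅ I[1,1]^2, I[1,5], I[3,3]. HN layers by μ_θ (4 steps, strictly decreasing):
  μ^(1)=17; μ^(2)=5; μ^(3)=-6; μ^(4)=-15

((2, 0, 0, 0, 0); (0, 0, 0, 0, 1); (1, 1, 1, 1, 0); (0, 0, 1, 0, 0))


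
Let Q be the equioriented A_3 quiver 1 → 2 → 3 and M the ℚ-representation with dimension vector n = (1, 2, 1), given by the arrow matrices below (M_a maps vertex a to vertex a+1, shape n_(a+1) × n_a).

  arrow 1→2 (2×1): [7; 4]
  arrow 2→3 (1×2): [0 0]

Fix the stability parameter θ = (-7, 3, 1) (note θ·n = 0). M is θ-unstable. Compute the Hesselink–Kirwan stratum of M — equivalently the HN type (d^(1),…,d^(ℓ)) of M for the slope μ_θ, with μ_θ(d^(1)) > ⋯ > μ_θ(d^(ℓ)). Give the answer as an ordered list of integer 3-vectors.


Interval decomposition of M: I[1,2], I[2,2], I[3,3].
HN type (ℓ=3): μ^(1)=3; μ^(2)=1; μ^(3)=-7

((0, 2, 0); (0, 0, 1); (1, 0, 0))


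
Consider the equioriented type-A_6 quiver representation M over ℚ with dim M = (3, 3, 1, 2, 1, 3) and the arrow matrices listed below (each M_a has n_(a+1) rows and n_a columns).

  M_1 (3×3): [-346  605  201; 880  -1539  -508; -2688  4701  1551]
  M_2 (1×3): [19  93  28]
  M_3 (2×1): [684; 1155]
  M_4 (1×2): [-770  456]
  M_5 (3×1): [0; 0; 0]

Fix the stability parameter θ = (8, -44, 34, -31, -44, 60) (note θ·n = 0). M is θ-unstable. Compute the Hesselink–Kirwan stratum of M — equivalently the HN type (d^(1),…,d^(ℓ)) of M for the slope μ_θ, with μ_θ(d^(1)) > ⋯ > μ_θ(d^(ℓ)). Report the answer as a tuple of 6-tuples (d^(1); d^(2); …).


Interval decomposition of M: I[1,2]^2, I[1,4], I[4,5], I[6,6]^3.
HN type (ℓ=4): μ^(1)=60; μ^(2)=3/2; μ^(3)=-18; μ^(4)=-75/2

((0, 0, 0, 0, 0, 3); (0, 0, 1, 1, 0, 0); (3, 3, 0, 0, 0, 0); (0, 0, 0, 1, 1, 0))


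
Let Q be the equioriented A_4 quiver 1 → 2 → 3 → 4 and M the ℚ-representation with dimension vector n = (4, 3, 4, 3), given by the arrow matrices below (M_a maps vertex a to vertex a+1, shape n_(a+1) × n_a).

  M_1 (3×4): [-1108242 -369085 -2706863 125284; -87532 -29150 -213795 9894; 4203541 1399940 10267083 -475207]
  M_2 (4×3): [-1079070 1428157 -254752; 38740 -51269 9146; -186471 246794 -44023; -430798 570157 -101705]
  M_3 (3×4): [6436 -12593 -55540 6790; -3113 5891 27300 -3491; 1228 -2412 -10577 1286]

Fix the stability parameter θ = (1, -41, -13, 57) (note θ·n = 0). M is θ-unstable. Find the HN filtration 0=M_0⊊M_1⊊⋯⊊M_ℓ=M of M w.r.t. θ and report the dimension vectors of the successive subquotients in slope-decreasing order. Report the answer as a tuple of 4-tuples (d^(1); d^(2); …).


Interval decomposition of M: I[1,1], I[1,4]^3, I[3,3].
HN type (ℓ=4): μ^(1)=57; μ^(2)=1; μ^(3)=-13; μ^(4)=-20

((0, 0, 0, 3); (1, 0, 0, 0); (0, 0, 4, 0); (3, 3, 0, 0))


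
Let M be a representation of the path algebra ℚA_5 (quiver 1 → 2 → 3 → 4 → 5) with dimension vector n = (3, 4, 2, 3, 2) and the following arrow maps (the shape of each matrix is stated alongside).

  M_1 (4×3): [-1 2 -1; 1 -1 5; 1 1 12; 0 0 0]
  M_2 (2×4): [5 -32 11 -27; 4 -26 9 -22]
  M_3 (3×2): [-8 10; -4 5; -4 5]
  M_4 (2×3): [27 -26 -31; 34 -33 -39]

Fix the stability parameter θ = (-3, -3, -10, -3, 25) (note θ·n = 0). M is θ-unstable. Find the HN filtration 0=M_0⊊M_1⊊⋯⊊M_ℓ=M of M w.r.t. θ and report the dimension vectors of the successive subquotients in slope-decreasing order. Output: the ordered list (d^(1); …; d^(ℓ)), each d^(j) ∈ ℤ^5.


Interval decomposition of M: I[1,2], I[1,3], I[1,5], I[2,2], I[4,4], I[4,5].
HN type (ℓ=3): μ^(1)=25; μ^(2)=-3; μ^(3)=-16/3

((0, 0, 0, 0, 2); (1, 2, 0, 3, 0); (2, 2, 2, 0, 0))


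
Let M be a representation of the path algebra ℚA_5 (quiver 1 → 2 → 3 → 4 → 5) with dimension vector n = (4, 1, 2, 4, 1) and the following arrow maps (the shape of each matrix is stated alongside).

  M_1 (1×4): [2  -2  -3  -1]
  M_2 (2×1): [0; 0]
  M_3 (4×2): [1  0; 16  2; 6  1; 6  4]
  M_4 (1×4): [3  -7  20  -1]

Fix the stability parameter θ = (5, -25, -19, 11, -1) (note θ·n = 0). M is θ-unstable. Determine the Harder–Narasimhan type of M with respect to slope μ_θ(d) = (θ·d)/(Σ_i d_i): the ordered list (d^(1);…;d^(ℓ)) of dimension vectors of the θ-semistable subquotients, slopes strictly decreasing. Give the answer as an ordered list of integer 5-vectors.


Interval decomposition of M: I[1,1]^3, I[1,2], I[3,4], I[3,5], I[4,4]^2.
HN type (ℓ=4): μ^(1)=11; μ^(2)=5; μ^(3)=-10; μ^(4)=-19

((0, 0, 0, 3, 0); (3, 0, 0, 1, 1); (1, 1, 0, 0, 0); (0, 0, 2, 0, 0))


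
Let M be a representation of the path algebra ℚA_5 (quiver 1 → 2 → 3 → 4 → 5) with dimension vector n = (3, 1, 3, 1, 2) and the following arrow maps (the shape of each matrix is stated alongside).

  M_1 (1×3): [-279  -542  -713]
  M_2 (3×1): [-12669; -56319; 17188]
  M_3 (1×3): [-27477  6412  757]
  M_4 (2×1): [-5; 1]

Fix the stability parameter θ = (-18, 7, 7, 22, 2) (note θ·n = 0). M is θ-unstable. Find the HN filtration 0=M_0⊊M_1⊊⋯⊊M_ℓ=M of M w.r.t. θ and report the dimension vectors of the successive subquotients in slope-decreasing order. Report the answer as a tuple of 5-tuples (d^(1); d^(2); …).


Interval decomposition of M: I[1,1]^2, I[1,5], I[3,3]^2, I[5,5].
HN type (ℓ=4): μ^(1)=12; μ^(2)=7; μ^(3)=2; μ^(4)=-18

((0, 0, 0, 1, 1); (0, 1, 3, 0, 0); (0, 0, 0, 0, 1); (3, 0, 0, 0, 0))


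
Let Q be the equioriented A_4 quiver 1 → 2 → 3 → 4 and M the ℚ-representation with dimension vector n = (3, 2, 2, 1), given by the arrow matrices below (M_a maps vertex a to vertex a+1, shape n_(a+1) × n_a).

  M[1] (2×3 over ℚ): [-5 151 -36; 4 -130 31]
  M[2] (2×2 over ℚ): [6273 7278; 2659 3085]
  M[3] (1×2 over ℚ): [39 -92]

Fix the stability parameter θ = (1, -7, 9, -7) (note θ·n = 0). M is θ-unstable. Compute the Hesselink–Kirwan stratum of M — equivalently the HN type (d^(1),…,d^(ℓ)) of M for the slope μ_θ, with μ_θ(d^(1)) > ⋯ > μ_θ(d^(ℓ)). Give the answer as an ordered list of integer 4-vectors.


Via rank(M_{q-1}∘⋯∘M_p): M ≅ I[1,1], I[1,3], I[1,4].
μ_θ-semistable layers: μ^(1)=9; μ^(2)=1; μ^(3)=-3

((0, 0, 1, 0); (1, 0, 1, 1); (2, 2, 0, 0))


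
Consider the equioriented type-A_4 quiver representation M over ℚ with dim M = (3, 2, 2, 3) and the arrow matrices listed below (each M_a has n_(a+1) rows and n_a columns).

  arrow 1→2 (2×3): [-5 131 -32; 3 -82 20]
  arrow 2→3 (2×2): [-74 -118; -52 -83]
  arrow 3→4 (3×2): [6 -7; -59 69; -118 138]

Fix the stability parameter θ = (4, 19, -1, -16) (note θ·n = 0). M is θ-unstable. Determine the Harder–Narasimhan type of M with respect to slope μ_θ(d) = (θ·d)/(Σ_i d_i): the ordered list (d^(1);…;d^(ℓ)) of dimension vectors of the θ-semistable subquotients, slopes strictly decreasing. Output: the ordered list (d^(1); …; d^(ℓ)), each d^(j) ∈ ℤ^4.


Interval decomposition of M: I[1,1], I[1,4]^2, I[4,4].
HN type (ℓ=3): μ^(1)=4; μ^(2)=3/2; μ^(3)=-16

((1, 0, 0, 0); (2, 2, 2, 2); (0, 0, 0, 1))


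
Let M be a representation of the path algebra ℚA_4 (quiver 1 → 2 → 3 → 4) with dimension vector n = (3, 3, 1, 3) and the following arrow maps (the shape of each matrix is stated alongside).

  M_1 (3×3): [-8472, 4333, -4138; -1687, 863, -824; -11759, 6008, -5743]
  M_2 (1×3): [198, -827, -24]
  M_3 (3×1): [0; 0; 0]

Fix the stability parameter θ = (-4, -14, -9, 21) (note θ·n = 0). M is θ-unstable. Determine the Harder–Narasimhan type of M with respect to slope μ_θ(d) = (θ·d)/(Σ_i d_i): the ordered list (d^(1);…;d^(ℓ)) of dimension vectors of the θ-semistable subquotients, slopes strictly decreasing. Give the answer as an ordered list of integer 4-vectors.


Interval decomposition of M: I[1,2]^2, I[1,3], I[4,4]^3.
HN type (ℓ=2): μ^(1)=21; μ^(2)=-9

((0, 0, 0, 3); (3, 3, 1, 0))


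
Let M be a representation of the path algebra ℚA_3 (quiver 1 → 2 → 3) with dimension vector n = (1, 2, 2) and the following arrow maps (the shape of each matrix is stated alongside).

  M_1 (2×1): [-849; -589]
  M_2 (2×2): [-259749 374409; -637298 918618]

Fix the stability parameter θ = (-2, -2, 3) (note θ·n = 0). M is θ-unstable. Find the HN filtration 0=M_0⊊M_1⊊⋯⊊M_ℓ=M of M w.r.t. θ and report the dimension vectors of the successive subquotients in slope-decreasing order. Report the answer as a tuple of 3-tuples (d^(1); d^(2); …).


Via rank(M_{q-1}∘⋯∘M_p): M ≅ I[1,2], I[2,3], I[3,3].
μ_θ-semistable layers: μ^(1)=3; μ^(2)=-2

((0, 0, 2); (1, 2, 0))


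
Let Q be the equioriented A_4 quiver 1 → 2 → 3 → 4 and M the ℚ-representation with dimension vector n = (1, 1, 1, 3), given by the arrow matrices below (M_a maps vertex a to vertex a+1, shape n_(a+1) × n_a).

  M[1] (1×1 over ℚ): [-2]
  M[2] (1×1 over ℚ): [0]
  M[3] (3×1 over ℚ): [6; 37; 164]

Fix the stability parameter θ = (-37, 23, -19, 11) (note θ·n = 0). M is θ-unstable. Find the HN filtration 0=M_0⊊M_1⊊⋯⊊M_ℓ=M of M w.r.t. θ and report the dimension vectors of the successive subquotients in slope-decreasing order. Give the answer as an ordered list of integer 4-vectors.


Barcode: M ≅ I[1,2], I[3,4], I[4,4]^2. HN layers by μ_θ (4 steps, strictly decreasing):
  μ^(1)=23; μ^(2)=11; μ^(3)=-19; μ^(4)=-37

((0, 1, 0, 0); (0, 0, 0, 3); (0, 0, 1, 0); (1, 0, 0, 0))


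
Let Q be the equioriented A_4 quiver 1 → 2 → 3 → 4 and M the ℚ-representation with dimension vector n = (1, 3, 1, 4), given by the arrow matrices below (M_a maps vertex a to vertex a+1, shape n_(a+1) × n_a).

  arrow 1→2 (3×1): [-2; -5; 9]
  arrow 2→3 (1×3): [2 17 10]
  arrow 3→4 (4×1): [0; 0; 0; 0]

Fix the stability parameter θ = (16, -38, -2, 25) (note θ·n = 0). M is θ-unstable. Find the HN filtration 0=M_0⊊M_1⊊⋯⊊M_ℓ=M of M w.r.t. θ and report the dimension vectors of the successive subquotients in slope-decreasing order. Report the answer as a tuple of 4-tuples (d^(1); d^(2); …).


Via rank(M_{q-1}∘⋯∘M_p): M ≅ I[1,3], I[2,2]^2, I[4,4]^4.
μ_θ-semistable layers: μ^(1)=25; μ^(2)=-2; μ^(3)=-11; μ^(4)=-38

((0, 0, 0, 4); (0, 0, 1, 0); (1, 1, 0, 0); (0, 2, 0, 0))


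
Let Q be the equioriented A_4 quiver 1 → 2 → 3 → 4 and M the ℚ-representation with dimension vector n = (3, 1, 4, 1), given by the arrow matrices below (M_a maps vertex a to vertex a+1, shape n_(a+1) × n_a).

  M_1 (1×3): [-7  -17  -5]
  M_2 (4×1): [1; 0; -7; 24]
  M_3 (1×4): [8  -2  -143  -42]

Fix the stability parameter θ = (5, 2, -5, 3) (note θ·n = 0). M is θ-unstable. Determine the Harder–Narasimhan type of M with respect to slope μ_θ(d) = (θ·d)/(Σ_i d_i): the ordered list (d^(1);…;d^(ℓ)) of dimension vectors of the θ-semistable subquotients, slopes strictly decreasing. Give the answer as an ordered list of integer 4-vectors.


Via rank(M_{q-1}∘⋯∘M_p): M ≅ I[1,1]^2, I[1,4], I[3,3]^3.
μ_θ-semistable layers: μ^(1)=5; μ^(2)=3; μ^(3)=2/3; μ^(4)=-5

((2, 0, 0, 0); (0, 0, 0, 1); (1, 1, 1, 0); (0, 0, 3, 0))


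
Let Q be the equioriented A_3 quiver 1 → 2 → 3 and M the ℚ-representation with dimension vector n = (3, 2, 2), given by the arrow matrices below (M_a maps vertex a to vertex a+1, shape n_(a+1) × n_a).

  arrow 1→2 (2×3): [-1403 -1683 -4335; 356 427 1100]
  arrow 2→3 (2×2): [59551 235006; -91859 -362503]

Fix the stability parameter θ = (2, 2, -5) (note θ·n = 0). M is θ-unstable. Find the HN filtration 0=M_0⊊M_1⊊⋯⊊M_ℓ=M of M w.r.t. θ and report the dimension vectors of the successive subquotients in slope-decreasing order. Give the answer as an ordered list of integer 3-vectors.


Via rank(M_{q-1}∘⋯∘M_p): M ≅ I[1,1], I[1,3]^2.
μ_θ-semistable layers: μ^(1)=2; μ^(2)=-1/3

((1, 0, 0); (2, 2, 2))


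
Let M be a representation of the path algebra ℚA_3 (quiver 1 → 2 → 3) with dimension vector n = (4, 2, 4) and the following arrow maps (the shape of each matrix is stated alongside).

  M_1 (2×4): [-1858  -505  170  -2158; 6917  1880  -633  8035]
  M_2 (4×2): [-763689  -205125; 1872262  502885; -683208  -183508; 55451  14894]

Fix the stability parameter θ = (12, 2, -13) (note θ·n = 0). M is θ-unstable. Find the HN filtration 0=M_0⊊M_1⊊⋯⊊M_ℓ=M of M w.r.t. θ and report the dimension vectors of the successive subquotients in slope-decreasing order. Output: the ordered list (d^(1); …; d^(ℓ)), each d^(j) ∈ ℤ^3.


Interval decomposition of M: I[1,1]^2, I[1,3]^2, I[3,3]^2.
HN type (ℓ=3): μ^(1)=12; μ^(2)=1/3; μ^(3)=-13

((2, 0, 0); (2, 2, 2); (0, 0, 2))


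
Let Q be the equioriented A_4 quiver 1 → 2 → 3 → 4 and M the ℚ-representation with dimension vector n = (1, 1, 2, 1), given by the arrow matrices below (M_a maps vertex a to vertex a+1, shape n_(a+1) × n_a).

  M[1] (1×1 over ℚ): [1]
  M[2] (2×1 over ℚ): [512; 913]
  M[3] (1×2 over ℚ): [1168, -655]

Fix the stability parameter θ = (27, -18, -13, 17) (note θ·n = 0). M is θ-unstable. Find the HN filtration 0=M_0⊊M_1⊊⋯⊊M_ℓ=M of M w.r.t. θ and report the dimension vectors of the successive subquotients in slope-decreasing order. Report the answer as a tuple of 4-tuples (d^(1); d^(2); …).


Interval decomposition of M: I[1,4], I[3,3].
HN type (ℓ=3): μ^(1)=17; μ^(2)=-4/3; μ^(3)=-13

((0, 0, 0, 1); (1, 1, 1, 0); (0, 0, 1, 0))


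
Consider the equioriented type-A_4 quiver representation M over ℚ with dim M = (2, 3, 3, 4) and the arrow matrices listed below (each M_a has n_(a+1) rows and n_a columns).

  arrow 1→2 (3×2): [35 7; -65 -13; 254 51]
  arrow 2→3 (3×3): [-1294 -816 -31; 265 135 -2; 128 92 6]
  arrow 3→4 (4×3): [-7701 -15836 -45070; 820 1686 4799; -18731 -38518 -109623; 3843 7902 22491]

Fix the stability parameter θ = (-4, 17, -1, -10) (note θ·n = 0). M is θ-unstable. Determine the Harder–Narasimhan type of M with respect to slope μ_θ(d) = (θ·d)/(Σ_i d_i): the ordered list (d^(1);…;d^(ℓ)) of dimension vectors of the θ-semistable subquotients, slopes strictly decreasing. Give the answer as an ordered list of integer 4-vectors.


Interval decomposition of M: I[1,2], I[1,4], I[2,4], I[3,3], I[4,4]^2.
HN type (ℓ=5): μ^(1)=17; μ^(2)=2; μ^(3)=-1; μ^(4)=-4; μ^(5)=-10

((0, 1, 0, 0); (0, 2, 2, 2); (0, 0, 1, 0); (2, 0, 0, 0); (0, 0, 0, 2))


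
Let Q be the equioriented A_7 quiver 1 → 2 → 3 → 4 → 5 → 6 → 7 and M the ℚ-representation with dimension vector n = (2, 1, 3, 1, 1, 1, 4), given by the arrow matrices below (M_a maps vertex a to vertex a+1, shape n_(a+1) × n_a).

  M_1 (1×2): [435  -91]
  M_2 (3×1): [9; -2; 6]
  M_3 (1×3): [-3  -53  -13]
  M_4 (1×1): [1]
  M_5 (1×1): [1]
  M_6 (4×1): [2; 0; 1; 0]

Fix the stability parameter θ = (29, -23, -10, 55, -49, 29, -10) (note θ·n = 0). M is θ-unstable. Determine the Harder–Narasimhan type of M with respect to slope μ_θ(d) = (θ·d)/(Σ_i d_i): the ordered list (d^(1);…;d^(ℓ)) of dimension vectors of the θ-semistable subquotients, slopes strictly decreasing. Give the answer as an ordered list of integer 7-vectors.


Via rank(M_{q-1}∘⋯∘M_p): M ≅ I[1,1], I[1,7], I[3,3]^2, I[7,7]^3.
μ_θ-semistable layers: μ^(1)=29; μ^(2)=19/2; μ^(3)=3; μ^(4)=-4/3; μ^(5)=-10

((1, 0, 0, 0, 0, 0, 0); (0, 0, 0, 0, 0, 1, 1); (0, 0, 0, 1, 1, 0, 0); (1, 1, 1, 0, 0, 0, 0); (0, 0, 2, 0, 0, 0, 3))


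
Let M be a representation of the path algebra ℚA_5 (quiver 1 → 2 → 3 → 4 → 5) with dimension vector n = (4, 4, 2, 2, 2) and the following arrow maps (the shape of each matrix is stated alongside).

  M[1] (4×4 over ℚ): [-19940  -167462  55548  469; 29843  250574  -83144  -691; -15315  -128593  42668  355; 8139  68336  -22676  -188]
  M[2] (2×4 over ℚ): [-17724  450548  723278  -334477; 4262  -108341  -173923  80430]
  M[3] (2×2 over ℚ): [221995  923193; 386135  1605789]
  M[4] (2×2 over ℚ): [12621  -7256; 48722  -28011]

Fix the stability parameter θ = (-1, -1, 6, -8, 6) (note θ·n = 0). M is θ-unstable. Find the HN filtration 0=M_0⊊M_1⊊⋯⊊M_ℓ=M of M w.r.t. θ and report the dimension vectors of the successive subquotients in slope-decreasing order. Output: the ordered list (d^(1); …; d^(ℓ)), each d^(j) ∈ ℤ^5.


Barcode: M ≅ I[1,1], I[1,2], I[1,3], I[1,5], I[2,2], I[4,5]. HN layers by μ_θ (3 steps, strictly decreasing):
  μ^(1)=6; μ^(2)=-1; μ^(3)=-8

((0, 0, 1, 0, 2); (4, 4, 1, 1, 0); (0, 0, 0, 1, 0))


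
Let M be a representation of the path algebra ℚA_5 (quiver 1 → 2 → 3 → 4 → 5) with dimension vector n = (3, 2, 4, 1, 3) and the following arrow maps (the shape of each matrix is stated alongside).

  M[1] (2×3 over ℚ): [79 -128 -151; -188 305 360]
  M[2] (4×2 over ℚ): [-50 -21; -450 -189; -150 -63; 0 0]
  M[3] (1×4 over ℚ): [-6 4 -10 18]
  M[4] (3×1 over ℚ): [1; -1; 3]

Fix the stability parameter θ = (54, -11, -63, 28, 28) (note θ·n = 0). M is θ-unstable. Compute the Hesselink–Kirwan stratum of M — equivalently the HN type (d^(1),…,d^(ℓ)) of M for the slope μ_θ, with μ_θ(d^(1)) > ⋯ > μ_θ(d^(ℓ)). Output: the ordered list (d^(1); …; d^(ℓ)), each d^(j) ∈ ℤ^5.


Interval decomposition of M: I[1,1], I[1,2], I[1,3], I[3,3]^2, I[3,5], I[5,5]^2.
HN type (ℓ=5): μ^(1)=54; μ^(2)=28; μ^(3)=43/2; μ^(4)=-20/3; μ^(5)=-63

((1, 0, 0, 0, 0); (0, 0, 0, 1, 3); (1, 1, 0, 0, 0); (1, 1, 1, 0, 0); (0, 0, 3, 0, 0))


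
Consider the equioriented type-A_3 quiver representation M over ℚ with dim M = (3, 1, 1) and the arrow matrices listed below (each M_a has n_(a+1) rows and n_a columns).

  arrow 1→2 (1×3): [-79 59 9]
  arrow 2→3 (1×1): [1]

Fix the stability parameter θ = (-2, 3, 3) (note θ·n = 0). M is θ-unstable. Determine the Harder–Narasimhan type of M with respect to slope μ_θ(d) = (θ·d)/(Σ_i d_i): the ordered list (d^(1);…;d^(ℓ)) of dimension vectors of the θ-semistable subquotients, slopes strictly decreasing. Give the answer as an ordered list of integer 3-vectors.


Via rank(M_{q-1}∘⋯∘M_p): M ≅ I[1,1]^2, I[1,3].
μ_θ-semistable layers: μ^(1)=3; μ^(2)=-2

((0, 1, 1); (3, 0, 0))


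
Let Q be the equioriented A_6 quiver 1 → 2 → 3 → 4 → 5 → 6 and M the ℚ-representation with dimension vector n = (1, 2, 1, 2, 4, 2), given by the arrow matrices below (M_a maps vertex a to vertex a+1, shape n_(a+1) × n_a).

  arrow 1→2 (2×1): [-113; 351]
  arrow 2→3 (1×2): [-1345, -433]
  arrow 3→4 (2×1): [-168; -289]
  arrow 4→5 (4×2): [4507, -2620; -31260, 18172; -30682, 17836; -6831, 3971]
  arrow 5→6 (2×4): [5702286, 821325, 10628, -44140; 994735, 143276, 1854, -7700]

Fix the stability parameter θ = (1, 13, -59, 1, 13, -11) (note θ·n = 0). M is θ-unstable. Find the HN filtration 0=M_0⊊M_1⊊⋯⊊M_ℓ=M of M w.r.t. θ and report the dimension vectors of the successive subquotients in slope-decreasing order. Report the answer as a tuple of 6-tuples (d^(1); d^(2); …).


Interval decomposition of M: I[1,5], I[2,2], I[4,6], I[5,5], I[5,6].
HN type (ℓ=3): μ^(1)=13; μ^(2)=1; μ^(3)=-15

((0, 1, 0, 0, 2, 0); (0, 0, 0, 2, 2, 2); (1, 1, 1, 0, 0, 0))


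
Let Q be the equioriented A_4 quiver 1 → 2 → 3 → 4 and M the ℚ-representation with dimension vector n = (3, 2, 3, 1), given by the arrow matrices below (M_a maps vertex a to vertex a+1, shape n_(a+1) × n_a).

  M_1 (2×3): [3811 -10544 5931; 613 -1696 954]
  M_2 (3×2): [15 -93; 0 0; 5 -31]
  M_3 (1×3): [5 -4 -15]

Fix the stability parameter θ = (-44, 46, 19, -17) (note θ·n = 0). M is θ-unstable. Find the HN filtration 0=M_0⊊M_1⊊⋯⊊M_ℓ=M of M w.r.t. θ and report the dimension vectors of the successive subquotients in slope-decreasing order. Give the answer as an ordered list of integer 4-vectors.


Barcode: M ≅ I[1,1], I[1,2], I[1,3], I[3,3], I[3,4]. HN layers by μ_θ (5 steps, strictly decreasing):
  μ^(1)=46; μ^(2)=65/2; μ^(3)=19; μ^(4)=1; μ^(5)=-44

((0, 1, 0, 0); (0, 1, 1, 0); (0, 0, 1, 0); (0, 0, 1, 1); (3, 0, 0, 0))


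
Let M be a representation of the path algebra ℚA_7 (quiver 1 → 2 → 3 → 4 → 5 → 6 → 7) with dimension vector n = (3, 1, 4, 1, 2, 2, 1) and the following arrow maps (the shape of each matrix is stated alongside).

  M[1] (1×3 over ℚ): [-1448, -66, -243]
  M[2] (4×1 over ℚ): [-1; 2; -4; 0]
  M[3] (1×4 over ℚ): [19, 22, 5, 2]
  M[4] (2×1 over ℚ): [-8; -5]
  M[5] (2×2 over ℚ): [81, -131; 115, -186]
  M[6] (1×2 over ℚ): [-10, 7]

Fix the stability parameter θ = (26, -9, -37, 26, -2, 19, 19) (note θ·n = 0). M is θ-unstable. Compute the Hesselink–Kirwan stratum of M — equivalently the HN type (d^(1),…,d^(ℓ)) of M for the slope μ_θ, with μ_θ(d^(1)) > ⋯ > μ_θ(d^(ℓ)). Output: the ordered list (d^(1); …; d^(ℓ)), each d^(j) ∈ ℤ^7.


Barcode: M ≅ I[1,1]^2, I[1,6], I[3,3]^3, I[5,7]. HN layers by μ_θ (6 steps, strictly decreasing):
  μ^(1)=26; μ^(2)=19; μ^(3)=12; μ^(4)=-2; μ^(5)=-20/3; μ^(6)=-37

((2, 0, 0, 0, 0, 0, 0); (0, 0, 0, 0, 0, 2, 1); (0, 0, 0, 1, 1, 0, 0); (0, 0, 0, 0, 1, 0, 0); (1, 1, 1, 0, 0, 0, 0); (0, 0, 3, 0, 0, 0, 0))


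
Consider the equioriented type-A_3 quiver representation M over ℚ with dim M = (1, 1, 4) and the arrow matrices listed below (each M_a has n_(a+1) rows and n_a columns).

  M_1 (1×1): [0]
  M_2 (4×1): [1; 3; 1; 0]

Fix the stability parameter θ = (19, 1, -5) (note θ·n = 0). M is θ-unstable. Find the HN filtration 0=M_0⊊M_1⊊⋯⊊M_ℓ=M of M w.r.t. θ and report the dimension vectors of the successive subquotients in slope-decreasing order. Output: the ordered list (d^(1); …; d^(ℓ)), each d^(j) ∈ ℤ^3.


Via rank(M_{q-1}∘⋯∘M_p): M ≅ I[1,1], I[2,3], I[3,3]^3.
μ_θ-semistable layers: μ^(1)=19; μ^(2)=-2; μ^(3)=-5

((1, 0, 0); (0, 1, 1); (0, 0, 3))


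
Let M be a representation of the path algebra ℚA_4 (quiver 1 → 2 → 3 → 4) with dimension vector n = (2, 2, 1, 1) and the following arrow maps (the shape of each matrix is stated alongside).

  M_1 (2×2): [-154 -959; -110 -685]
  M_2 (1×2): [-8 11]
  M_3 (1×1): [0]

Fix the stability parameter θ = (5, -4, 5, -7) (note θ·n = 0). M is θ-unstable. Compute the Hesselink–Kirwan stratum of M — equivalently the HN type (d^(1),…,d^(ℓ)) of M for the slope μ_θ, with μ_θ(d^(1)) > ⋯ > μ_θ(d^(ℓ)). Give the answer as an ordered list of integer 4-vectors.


Via rank(M_{q-1}∘⋯∘M_p): M ≅ I[1,1], I[1,3], I[2,2], I[4,4].
μ_θ-semistable layers: μ^(1)=5; μ^(2)=1/2; μ^(3)=-4; μ^(4)=-7

((1, 0, 1, 0); (1, 1, 0, 0); (0, 1, 0, 0); (0, 0, 0, 1))


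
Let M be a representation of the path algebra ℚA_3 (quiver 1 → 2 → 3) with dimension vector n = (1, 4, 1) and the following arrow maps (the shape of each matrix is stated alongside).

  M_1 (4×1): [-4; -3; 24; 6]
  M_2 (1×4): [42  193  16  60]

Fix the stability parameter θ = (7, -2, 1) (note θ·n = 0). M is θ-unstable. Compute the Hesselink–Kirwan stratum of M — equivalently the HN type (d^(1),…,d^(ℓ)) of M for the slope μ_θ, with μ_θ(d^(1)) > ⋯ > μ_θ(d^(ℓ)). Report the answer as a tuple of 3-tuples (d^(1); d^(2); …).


Barcode: M ≅ I[1,3], I[2,2]^3. HN layers by μ_θ (2 steps, strictly decreasing):
  μ^(1)=2; μ^(2)=-2

((1, 1, 1); (0, 3, 0))


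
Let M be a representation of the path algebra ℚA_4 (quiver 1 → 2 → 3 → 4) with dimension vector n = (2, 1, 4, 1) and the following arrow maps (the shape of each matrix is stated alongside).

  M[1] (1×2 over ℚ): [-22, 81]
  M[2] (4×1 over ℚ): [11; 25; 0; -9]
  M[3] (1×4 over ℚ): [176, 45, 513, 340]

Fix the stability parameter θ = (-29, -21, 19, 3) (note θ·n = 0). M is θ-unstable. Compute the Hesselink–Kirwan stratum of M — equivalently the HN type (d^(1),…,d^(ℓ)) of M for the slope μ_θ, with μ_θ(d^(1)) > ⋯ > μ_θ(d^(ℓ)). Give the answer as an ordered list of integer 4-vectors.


Barcode: M ≅ I[1,1], I[1,4], I[3,3]^3. HN layers by μ_θ (4 steps, strictly decreasing):
  μ^(1)=19; μ^(2)=11; μ^(3)=-21; μ^(4)=-29

((0, 0, 3, 0); (0, 0, 1, 1); (0, 1, 0, 0); (2, 0, 0, 0))


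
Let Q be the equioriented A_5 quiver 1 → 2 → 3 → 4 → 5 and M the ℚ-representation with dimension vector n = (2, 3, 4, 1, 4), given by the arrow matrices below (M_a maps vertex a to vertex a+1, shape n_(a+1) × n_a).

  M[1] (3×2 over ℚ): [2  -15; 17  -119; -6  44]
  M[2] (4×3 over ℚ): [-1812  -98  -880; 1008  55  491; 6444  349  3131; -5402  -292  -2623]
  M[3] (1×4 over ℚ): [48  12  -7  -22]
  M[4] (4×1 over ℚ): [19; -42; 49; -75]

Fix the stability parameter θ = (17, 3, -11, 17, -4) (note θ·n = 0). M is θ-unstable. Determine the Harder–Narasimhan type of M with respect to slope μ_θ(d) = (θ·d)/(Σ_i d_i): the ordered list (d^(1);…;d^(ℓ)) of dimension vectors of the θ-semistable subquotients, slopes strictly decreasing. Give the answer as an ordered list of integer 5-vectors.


Via rank(M_{q-1}∘⋯∘M_p): M ≅ I[1,2], I[1,5], I[2,3], I[3,3]^2, I[5,5]^3.
μ_θ-semistable layers: μ^(1)=10; μ^(2)=13/2; μ^(3)=3; μ^(4)=-4; μ^(5)=-11

((1, 1, 0, 0, 0); (0, 0, 0, 1, 1); (1, 1, 1, 0, 0); (0, 1, 1, 0, 3); (0, 0, 2, 0, 0))


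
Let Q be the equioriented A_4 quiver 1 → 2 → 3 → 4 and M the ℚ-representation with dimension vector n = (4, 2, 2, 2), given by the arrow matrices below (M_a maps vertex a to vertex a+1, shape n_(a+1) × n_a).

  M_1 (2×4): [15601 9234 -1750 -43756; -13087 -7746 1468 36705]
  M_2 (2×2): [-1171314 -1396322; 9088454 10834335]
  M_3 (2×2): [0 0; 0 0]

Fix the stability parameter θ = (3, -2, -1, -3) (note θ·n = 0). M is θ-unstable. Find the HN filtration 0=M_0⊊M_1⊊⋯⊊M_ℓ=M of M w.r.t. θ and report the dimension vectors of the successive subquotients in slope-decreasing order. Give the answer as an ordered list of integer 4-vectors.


Barcode: M ≅ I[1,1]^2, I[1,3]^2, I[4,4]^2. HN layers by μ_θ (3 steps, strictly decreasing):
  μ^(1)=3; μ^(2)=0; μ^(3)=-3

((2, 0, 0, 0); (2, 2, 2, 0); (0, 0, 0, 2))


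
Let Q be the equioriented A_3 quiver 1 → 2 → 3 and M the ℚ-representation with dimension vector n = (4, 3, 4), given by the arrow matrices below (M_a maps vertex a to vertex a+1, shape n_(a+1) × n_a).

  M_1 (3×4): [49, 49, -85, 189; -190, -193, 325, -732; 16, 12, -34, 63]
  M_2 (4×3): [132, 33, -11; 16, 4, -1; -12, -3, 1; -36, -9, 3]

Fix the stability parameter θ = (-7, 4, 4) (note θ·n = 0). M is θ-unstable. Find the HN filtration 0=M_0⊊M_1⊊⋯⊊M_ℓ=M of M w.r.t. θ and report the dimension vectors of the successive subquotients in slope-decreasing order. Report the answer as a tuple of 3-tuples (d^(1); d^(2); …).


Interval decomposition of M: I[1,1], I[1,2], I[1,3]^2, I[3,3]^2.
HN type (ℓ=2): μ^(1)=4; μ^(2)=-7

((0, 3, 4); (4, 0, 0))


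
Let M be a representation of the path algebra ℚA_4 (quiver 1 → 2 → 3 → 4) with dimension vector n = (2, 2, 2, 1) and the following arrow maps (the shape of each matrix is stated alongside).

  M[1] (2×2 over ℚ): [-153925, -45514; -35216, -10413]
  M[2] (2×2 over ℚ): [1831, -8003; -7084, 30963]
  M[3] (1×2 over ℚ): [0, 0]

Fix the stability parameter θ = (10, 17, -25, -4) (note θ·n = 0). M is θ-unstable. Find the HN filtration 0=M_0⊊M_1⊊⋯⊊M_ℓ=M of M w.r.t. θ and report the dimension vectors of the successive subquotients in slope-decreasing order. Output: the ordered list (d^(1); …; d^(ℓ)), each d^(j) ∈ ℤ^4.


Via rank(M_{q-1}∘⋯∘M_p): M ≅ I[1,3]^2, I[4,4].
μ_θ-semistable layers: μ^(1)=2/3; μ^(2)=-4

((2, 2, 2, 0); (0, 0, 0, 1))


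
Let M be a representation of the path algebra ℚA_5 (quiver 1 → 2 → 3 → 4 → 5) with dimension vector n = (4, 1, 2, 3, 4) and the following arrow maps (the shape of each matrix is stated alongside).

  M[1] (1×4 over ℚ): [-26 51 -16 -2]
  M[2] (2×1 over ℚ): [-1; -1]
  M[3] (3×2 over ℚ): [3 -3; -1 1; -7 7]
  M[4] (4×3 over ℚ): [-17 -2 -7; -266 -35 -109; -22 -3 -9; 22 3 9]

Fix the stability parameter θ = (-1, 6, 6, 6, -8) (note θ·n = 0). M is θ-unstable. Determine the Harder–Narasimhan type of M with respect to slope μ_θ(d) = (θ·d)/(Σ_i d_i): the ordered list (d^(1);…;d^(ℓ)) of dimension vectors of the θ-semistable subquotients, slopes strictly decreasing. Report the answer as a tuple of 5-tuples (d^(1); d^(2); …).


Via rank(M_{q-1}∘⋯∘M_p): M ≅ I[1,1]^3, I[1,3], I[3,4], I[4,5]^2, I[5,5]^2.
μ_θ-semistable layers: μ^(1)=6; μ^(2)=-1; μ^(3)=-8

((0, 1, 2, 1, 0); (4, 0, 0, 2, 2); (0, 0, 0, 0, 2))


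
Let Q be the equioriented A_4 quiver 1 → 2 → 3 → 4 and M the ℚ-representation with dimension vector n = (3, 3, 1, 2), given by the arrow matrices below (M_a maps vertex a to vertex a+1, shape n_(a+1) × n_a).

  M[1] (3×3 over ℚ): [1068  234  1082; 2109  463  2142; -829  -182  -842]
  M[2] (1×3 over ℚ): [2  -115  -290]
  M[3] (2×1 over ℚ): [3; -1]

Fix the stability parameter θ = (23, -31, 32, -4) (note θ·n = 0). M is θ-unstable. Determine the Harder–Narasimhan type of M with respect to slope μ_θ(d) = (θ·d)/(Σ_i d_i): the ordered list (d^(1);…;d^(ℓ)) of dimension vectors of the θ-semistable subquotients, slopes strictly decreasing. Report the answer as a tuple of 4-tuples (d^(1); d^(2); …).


Via rank(M_{q-1}∘⋯∘M_p): M ≅ I[1,2]^2, I[1,4], I[4,4].
μ_θ-semistable layers: μ^(1)=14; μ^(2)=-4

((0, 0, 1, 1); (3, 3, 0, 1))


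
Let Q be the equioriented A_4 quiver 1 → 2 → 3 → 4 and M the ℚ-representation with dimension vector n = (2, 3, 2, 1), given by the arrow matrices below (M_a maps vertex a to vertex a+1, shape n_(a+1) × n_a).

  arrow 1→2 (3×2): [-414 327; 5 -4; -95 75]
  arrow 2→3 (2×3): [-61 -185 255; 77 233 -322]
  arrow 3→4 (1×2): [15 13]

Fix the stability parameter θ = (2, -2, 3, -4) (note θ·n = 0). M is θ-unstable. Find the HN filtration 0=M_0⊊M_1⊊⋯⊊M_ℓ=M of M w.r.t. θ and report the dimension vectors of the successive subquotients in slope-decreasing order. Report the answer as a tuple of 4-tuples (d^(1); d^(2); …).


Via rank(M_{q-1}∘⋯∘M_p): M ≅ I[1,3], I[1,4], I[2,2].
μ_θ-semistable layers: μ^(1)=3; μ^(2)=0; μ^(3)=-1/4; μ^(4)=-2

((0, 0, 1, 0); (1, 1, 0, 0); (1, 1, 1, 1); (0, 1, 0, 0))


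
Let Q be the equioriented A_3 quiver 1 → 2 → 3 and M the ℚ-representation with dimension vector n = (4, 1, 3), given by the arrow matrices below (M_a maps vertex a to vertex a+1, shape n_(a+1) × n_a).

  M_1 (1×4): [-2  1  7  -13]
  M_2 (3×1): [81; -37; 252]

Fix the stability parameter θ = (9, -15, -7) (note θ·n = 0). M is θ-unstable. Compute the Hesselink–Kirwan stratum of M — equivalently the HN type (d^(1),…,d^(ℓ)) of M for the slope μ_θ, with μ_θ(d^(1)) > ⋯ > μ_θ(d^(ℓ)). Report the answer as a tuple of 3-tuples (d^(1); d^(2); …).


Barcode: M ≅ I[1,1]^3, I[1,3], I[3,3]^2. HN layers by μ_θ (3 steps, strictly decreasing):
  μ^(1)=9; μ^(2)=-13/3; μ^(3)=-7

((3, 0, 0); (1, 1, 1); (0, 0, 2))


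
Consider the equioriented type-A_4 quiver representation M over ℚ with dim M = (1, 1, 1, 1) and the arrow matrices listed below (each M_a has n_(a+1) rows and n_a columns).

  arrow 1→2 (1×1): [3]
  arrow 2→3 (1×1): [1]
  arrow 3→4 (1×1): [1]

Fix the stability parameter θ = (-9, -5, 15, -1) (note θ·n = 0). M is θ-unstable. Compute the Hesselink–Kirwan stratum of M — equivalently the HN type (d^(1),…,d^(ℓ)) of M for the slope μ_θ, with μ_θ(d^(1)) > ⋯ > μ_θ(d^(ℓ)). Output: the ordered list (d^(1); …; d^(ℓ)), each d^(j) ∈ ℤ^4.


Barcode: M ≅ I[1,4]. HN layers by μ_θ (3 steps, strictly decreasing):
  μ^(1)=7; μ^(2)=-5; μ^(3)=-9

((0, 0, 1, 1); (0, 1, 0, 0); (1, 0, 0, 0))


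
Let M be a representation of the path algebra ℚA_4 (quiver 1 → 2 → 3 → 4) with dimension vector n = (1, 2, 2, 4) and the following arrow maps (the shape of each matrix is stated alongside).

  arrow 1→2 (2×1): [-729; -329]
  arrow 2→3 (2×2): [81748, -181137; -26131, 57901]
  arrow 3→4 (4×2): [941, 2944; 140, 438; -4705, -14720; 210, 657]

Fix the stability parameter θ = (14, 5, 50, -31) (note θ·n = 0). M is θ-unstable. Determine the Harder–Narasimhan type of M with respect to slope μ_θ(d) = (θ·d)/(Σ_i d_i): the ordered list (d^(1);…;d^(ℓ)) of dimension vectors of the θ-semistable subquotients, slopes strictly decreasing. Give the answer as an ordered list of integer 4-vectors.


Via rank(M_{q-1}∘⋯∘M_p): M ≅ I[1,4], I[2,4], I[4,4]^2.
μ_θ-semistable layers: μ^(1)=19/2; μ^(2)=5; μ^(3)=-31

((1, 1, 2, 2); (0, 1, 0, 0); (0, 0, 0, 2))


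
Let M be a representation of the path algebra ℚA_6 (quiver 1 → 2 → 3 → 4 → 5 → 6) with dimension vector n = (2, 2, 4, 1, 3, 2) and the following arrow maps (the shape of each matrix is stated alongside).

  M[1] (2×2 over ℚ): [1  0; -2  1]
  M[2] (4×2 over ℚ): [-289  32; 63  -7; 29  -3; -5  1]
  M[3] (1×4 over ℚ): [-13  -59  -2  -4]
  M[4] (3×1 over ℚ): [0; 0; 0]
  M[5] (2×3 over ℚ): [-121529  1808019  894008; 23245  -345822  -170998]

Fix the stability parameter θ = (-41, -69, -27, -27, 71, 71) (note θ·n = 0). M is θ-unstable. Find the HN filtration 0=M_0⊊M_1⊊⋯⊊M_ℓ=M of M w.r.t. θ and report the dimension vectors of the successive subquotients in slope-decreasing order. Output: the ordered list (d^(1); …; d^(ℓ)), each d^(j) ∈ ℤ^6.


Barcode: M ≅ I[1,3], I[1,4], I[3,3]^2, I[5,5], I[5,6]^2. HN layers by μ_θ (3 steps, strictly decreasing):
  μ^(1)=71; μ^(2)=-27; μ^(3)=-55

((0, 0, 0, 0, 3, 2); (0, 0, 4, 1, 0, 0); (2, 2, 0, 0, 0, 0))


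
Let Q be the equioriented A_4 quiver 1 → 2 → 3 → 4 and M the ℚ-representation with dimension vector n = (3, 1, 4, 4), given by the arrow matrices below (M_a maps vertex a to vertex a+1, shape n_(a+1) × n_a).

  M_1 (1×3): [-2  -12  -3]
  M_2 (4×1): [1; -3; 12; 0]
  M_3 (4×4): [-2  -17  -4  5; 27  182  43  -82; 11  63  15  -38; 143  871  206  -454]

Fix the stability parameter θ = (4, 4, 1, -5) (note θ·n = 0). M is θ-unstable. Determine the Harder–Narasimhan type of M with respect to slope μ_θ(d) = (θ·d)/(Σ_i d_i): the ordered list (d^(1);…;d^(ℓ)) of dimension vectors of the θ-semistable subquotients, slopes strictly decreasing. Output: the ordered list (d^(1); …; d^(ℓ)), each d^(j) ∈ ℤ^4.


Interval decomposition of M: I[1,1]^2, I[1,4], I[3,4]^3.
HN type (ℓ=3): μ^(1)=4; μ^(2)=1; μ^(3)=-2

((2, 0, 0, 0); (1, 1, 1, 1); (0, 0, 3, 3))


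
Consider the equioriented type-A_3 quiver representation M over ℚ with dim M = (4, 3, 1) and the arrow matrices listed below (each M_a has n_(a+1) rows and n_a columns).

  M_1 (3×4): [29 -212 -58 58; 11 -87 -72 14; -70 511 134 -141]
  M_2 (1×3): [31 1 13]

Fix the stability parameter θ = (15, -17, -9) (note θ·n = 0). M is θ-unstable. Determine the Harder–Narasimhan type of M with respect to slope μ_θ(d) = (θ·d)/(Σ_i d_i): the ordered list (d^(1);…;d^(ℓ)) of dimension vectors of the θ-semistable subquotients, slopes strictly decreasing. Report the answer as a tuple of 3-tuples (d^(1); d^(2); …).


Via rank(M_{q-1}∘⋯∘M_p): M ≅ I[1,1], I[1,2]^2, I[1,3].
μ_θ-semistable layers: μ^(1)=15; μ^(2)=-1; μ^(3)=-11/3

((1, 0, 0); (2, 2, 0); (1, 1, 1))


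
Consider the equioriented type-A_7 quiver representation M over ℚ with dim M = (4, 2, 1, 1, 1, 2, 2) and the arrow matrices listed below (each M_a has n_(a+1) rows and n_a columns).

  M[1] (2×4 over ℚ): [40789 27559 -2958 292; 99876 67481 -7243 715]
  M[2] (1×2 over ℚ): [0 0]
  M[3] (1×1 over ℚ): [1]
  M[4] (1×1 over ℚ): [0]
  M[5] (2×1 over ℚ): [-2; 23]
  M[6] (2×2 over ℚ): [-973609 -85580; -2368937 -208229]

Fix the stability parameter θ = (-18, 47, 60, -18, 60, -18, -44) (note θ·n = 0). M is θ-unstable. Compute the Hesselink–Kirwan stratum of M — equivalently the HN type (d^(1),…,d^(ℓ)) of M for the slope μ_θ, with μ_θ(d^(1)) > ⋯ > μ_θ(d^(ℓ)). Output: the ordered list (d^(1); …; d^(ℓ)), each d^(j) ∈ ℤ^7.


Via rank(M_{q-1}∘⋯∘M_p): M ≅ I[1,1]^2, I[1,2]^2, I[3,4], I[5,7], I[6,7].
μ_θ-semistable layers: μ^(1)=47; μ^(2)=21; μ^(3)=-2/3; μ^(4)=-18; μ^(5)=-31

((0, 2, 0, 0, 0, 0, 0); (0, 0, 1, 1, 0, 0, 0); (0, 0, 0, 0, 1, 1, 1); (4, 0, 0, 0, 0, 0, 0); (0, 0, 0, 0, 0, 1, 1))


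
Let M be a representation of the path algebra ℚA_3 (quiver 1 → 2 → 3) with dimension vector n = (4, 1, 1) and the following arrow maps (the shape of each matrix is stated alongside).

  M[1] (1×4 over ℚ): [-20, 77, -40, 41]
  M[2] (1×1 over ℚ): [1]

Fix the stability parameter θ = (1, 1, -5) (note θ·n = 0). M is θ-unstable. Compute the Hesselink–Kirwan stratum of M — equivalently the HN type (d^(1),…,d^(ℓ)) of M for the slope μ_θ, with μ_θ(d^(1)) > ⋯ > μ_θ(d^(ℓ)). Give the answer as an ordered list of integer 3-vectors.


Via rank(M_{q-1}∘⋯∘M_p): M ≅ I[1,1]^3, I[1,3].
μ_θ-semistable layers: μ^(1)=1; μ^(2)=-1

((3, 0, 0); (1, 1, 1))
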